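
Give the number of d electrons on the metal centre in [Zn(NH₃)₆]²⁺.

d¹⁰

Summing ligand charges against the +2 overall charge gives an oxidation state of +2 for zinc.
Zinc is a group-12 element; Zn(II) is therefore d¹⁰.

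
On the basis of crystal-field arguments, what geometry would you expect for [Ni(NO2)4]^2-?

Summing ligand charges against the −2 overall charge gives an oxidation state of +2 for nickel.
Ni sits in group 10, so the d-electron count is 10 − 2 = 8.
With 4 monodentate ligands the coordination number is 4.
Nitro (N-bound nitrite) is a strong-field ligand (high in the spectrochemical series).
A 3d d⁸ ion with strong-field ligands gains enough CFSE to favour square planar over tetrahedral.

square planar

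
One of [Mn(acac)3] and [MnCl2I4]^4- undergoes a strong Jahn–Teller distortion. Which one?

[Mn(acac)3]

[Mn(acac)3]: Summing ligand charges against the 0 overall charge gives an oxidation state of +3 for manganese. Manganese is a group-7 element; Mn(III) is therefore d⁴. Acetylacetonate is a weak-field ligand for a first-row metal, so the complex is high-spin. The t₂g³e_g¹ (high-spin) configuration has an unevenly filled e_g set; the Jahn–Teller theorem predicts a tetragonal distortion (typically axial elongation) to lift the degeneracy.
[MnCl2I4]^4-: Each chloride is −1; each iodide is −1; balancing the −4 overall charge requires Mn(II). Mn sits in group 7, so the d-electron count is 7 − 2 = 5. Chloride and iodide are weak-field ligands for a first-row metal, so the complex is high-spin. The d⁵ configuration leaves the e_g set evenly filled (or empty) — no strong Jahn–Teller driving force.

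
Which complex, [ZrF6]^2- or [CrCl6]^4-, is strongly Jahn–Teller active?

[ZrF6]^2-: Summing ligand charges against the −2 overall charge gives an oxidation state of +4 for zirconium. Zr sits in group 4, so the d-electron count is 4 − 4 = 0. The d⁰ configuration leaves the e_g set evenly filled (or empty) — no strong Jahn–Teller driving force.
[CrCl6]^4-: Ligand charges: each chloride is −1. With an overall charge of −4 the chromium centre must be in the +2 oxidation state. Group 6 minus oxidation state 2 gives a d⁴ configuration. Chloride is a weak-field ligand for a first-row metal, so the complex is high-spin. The t₂g³e_g¹ (high-spin) configuration has an unevenly filled e_g set; the Jahn–Teller theorem predicts a tetragonal distortion (typically axial elongation) to lift the degeneracy.

[CrCl6]^4-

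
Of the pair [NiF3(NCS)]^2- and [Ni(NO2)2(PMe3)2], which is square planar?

[Ni(NO2)2(PMe3)2]

For [NiF3(NCS)]^2-: Ligand charges: each fluoride is −1; each isothiocyanate is −1. With an overall charge of −2 the nickel centre must be in the +2 oxidation state. Ni sits in group 10, so the d-electron count is 10 − 2 = 8. Fluoride and isothiocyanate are weak-field ligands. With weak-field ligands the CFSE gain from square planar is small, so a 3d d⁸ ion takes the sterically preferred tetrahedral geometry. → tetrahedral.
For [Ni(NO2)2(PMe3)2]: Summing ligand charges against the 0 overall charge gives an oxidation state of +2 for nickel. Ni sits in group 10, so the d-electron count is 10 − 2 = 8. Nitro (N-bound nitrite) and trimethylphosphine are strong-field ligands (high in the spectrochemical series). A 3d d⁸ ion with strong-field ligands gains enough CFSE to favour square planar over tetrahedral. → square planar.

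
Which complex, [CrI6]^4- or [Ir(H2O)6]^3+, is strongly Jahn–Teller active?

[CrI6]^4-: Each iodide is −1; balancing the −4 overall charge requires Cr(II). Group 6 minus oxidation state 2 gives a d⁴ configuration. Iodide is a weak-field ligand for a first-row metal, so the complex is high-spin. The t₂g³e_g¹ (high-spin) configuration has an unevenly filled e_g set; the Jahn–Teller theorem predicts a tetragonal distortion (typically axial elongation) to lift the degeneracy.
[Ir(H2O)6]^3+: Water is neutral; balancing the +3 overall charge requires Ir(III). Iridium is a group-9 element; Ir(III) is therefore d⁶. A 5d ion has a large Δₒ and is invariably low-spin. The d⁶ configuration leaves the e_g set evenly filled (or empty) — no strong Jahn–Teller driving force.

[CrI6]^4-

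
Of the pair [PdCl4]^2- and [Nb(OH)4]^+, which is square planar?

For [PdCl4]^2-: Ligand charges: each chloride is −1. With an overall charge of −2 the palladium centre must be in the +2 oxidation state. Group 10 minus oxidation state 2 gives a d⁸ configuration. A 4d d⁸ ion has a large crystal-field splitting; square planar leaves the high-energy d_{x²−y²} orbital empty and maximises CFSE. → square planar.
For [Nb(OH)4]^+: Each hydroxide is −1; balancing the +1 overall charge requires Nb(V). Niobium is a group-5 element; Nb(V) is therefore d⁰. A d⁰ ion has no crystal-field stabilisation preference between square planar and tetrahedral, so four ligands adopt the sterically favoured tetrahedral geometry. → tetrahedral.

[PdCl4]^2-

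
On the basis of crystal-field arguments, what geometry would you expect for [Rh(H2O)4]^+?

square planar

Summing ligand charges against the +1 overall charge gives an oxidation state of +1 for rhodium.
Group 9 minus oxidation state 1 gives a d⁸ configuration.
With 4 monodentate ligands the coordination number is 4.
A 4d d⁸ ion has a large crystal-field splitting; square planar leaves the high-energy d_{x²−y²} orbital empty and maximises CFSE.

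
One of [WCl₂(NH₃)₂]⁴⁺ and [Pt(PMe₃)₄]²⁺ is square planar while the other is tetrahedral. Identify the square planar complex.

For [WCl₂(NH₃)₂]⁴⁺: Summing ligand charges against the +4 overall charge gives an oxidation state of +6 for tungsten. W sits in group 6, so the d-electron count is 6 − 6 = 0. A d⁰ ion has no crystal-field stabilisation preference between square planar and tetrahedral, so four ligands adopt the sterically favoured tetrahedral geometry. → tetrahedral.
For [Pt(PMe₃)₄]²⁺: Trimethylphosphine is neutral; balancing the +2 overall charge requires Pt(II). Group 10 minus oxidation state 2 gives a d⁸ configuration. A 5d d⁸ ion has a large crystal-field splitting; square planar leaves the high-energy d_{x²−y²} orbital empty and maximises CFSE. → square planar.

[Pt(PMe₃)₄]²⁺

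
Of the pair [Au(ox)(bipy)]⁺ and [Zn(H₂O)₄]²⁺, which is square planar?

For [Au(ox)(bipy)]⁺: Ligand charges: each oxalate is −2; 2,2′-bipyridine is neutral. With an overall charge of +1 the gold centre must be in the +3 oxidation state. Gold is a group-11 element; Au(III) is therefore d⁸. A 5d d⁸ ion has a large crystal-field splitting; square planar leaves the high-energy d_{x²−y²} orbital empty and maximises CFSE. → square planar.
For [Zn(H₂O)₄]²⁺: Ligand charges: water is neutral. With an overall charge of +2 the zinc centre must be in the +2 oxidation state. Zn sits in group 12, so the d-electron count is 12 − 2 = 10. A d¹⁰ ion has no crystal-field stabilisation preference between square planar and tetrahedral, so four ligands adopt the sterically favoured tetrahedral geometry. → tetrahedral.

[Au(ox)(bipy)]⁺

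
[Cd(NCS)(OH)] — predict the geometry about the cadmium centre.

linear

Each isothiocyanate is −1; each hydroxide is −1; balancing the 0 overall charge requires Cd(II).
Cadmium is a group-12 element; Cd(II) is therefore d¹⁰.
Coordination number: 2.
A d¹⁰ ion with only two ligands adopts a linear arrangement (sp hybridisation; no CFSE preference).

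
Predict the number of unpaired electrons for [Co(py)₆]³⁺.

0

Ligand charges: pyridine is neutral. With an overall charge of +3 the cobalt centre must be in the +3 oxidation state.
Group 9 minus oxidation state 3 gives a d⁶ configuration.
The spin state decides the count: Co(III) has an exceptionally large octahedral splitting and is low-spin with essentially every ligand except fluoride.
An octahedral low-spin d⁶ ion is t₂g⁶e_g⁰, giving 0 unpaired electrons.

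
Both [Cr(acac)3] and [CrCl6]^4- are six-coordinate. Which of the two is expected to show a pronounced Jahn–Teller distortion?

[CrCl6]^4-

[Cr(acac)3]: Ligand charges: each acetylacetonate is −1. With an overall charge of 0 the chromium centre must be in the +3 oxidation state. Chromium is a group-6 element; Cr(III) is therefore d³. The d³ configuration leaves the e_g set evenly filled (or empty) — no strong Jahn–Teller driving force.
[CrCl6]^4-: Each chloride is −1; balancing the −4 overall charge requires Cr(II). Group 6 minus oxidation state 2 gives a d⁴ configuration. Chloride is a weak-field ligand for a first-row metal, so the complex is high-spin. The t₂g³e_g¹ (high-spin) configuration has an unevenly filled e_g set; the Jahn–Teller theorem predicts a tetragonal distortion (typically axial elongation) to lift the degeneracy.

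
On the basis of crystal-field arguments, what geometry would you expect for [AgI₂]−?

linear

Ligand charges: each iodide is −1. With an overall charge of −1 the silver centre must be in the +1 oxidation state.
Ag sits in group 11, so the d-electron count is 11 − 1 = 10.
With 2 monodentate ligands the coordination number is 2.
A d¹⁰ ion with only two ligands adopts a linear arrangement (sp hybridisation; no CFSE preference).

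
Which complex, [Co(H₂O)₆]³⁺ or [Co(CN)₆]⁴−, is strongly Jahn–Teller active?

[Co(H₂O)₆]³⁺: Water is neutral; balancing the +3 overall charge requires Co(III). Cobalt is a group-9 element; Co(III) is therefore d⁶. Co(III) has an exceptionally large octahedral splitting and is low-spin with essentially every ligand except fluoride. The d⁶ configuration leaves the e_g set evenly filled (or empty) — no strong Jahn–Teller driving force.
[Co(CN)₆]⁴−: Ligand charges: each cyanide is −1. With an overall charge of −4 the cobalt centre must be in the +2 oxidation state. Co sits in group 9, so the d-electron count is 9 − 2 = 7. Cyanide is a strong-field ligand (high in the spectrochemical series) for a first-row metal, so the complex is low-spin. The t₂g⁶e_g¹ (low-spin) configuration has an unevenly filled e_g set; the Jahn–Teller theorem predicts a tetragonal distortion (typically axial elongation) to lift the degeneracy.

[Co(CN)₆]⁴−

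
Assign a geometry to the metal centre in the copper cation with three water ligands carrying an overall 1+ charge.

trigonal planar

Summing ligand charges against the +1 overall charge gives an oxidation state of +1 for copper.
Copper is a group-11 element; Cu(I) is therefore d¹⁰.
With 3 monodentate ligands the coordination number is 3.
Three ligands around a d¹⁰ centre minimise repulsion in a trigonal-planar arrangement.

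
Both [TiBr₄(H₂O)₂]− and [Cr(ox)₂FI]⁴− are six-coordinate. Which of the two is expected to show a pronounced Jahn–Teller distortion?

[Cr(ox)₂FI]⁴−

[TiBr₄(H₂O)₂]−: Each bromide is −1; water is neutral; balancing the −1 overall charge requires Ti(III). Titanium is a group-4 element; Ti(III) is therefore d¹. The d¹ configuration leaves the e_g set evenly filled (or empty) — no strong Jahn–Teller driving force.
[Cr(ox)₂FI]⁴−: Each oxalate is −2; each fluoride is −1; each iodide is −1; balancing the −4 overall charge requires Cr(II). Cr sits in group 6, so the d-electron count is 6 − 2 = 4. Fluoride, iodide, and oxalate are weak-field ligands for a first-row metal, so the complex is high-spin. The t₂g³e_g¹ (high-spin) configuration has an unevenly filled e_g set; the Jahn–Teller theorem predicts a tetragonal distortion (typically axial elongation) to lift the degeneracy.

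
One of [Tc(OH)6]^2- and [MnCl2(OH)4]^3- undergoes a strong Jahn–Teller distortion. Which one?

[MnCl2(OH)4]^3-

[Tc(OH)6]^2-: Each hydroxide is −1; balancing the −2 overall charge requires Tc(IV). Group 7 minus oxidation state 4 gives a d³ configuration. The d³ configuration leaves the e_g set evenly filled (or empty) — no strong Jahn–Teller driving force.
[MnCl2(OH)4]^3-: Summing ligand charges against the −3 overall charge gives an oxidation state of +3 for manganese. Mn sits in group 7, so the d-electron count is 7 − 3 = 4. Chloride and hydroxide are weak-field ligands for a first-row metal, so the complex is high-spin. The t₂g³e_g¹ (high-spin) configuration has an unevenly filled e_g set; the Jahn–Teller theorem predicts a tetragonal distortion (typically axial elongation) to lift the degeneracy.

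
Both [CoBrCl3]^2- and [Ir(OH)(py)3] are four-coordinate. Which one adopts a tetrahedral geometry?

[CoBrCl3]^2-

For [CoBrCl3]^2-: Ligand charges: each bromide is −1; each chloride is −1. With an overall charge of −2 the cobalt centre must be in the +2 oxidation state. Group 9 minus oxidation state 2 gives a d⁷ configuration. For a high-spin 3d d⁷ ion with weak-field ligands the small Δₜ gives little square-planar CFSE advantage, so four ligands adopt the sterically favoured tetrahedral geometry. → tetrahedral.
For [Ir(OH)(py)3]: Ligand charges: each hydroxide is −1; pyridine is neutral. With an overall charge of 0 the iridium centre must be in the +1 oxidation state. Group 9 minus oxidation state 1 gives a d⁸ configuration. A 5d d⁸ ion has a large crystal-field splitting; square planar leaves the high-energy d_{x²−y²} orbital empty and maximises CFSE. → square planar.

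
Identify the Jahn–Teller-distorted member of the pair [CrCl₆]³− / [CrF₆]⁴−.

[CrCl₆]³−: Ligand charges: each chloride is −1. With an overall charge of −3 the chromium centre must be in the +3 oxidation state. Chromium is a group-6 element; Cr(III) is therefore d³. The d³ configuration leaves the e_g set evenly filled (or empty) — no strong Jahn–Teller driving force.
[CrF₆]⁴−: Each fluoride is −1; balancing the −4 overall charge requires Cr(II). Cr sits in group 6, so the d-electron count is 6 − 2 = 4. Fluoride is a weak-field ligand for a first-row metal, so the complex is high-spin. The t₂g³e_g¹ (high-spin) configuration has an unevenly filled e_g set; the Jahn–Teller theorem predicts a tetragonal distortion (typically axial elongation) to lift the degeneracy.

[CrF₆]⁴−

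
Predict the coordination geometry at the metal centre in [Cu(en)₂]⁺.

Summing ligand charges against the +1 overall charge gives an oxidation state of +1 for copper.
Cu sits in group 11, so the d-electron count is 11 − 1 = 10.
Counting donor atoms: 2×ethylenediamine (bidentate) → 4 donors. Coordination number = 4.
A d¹⁰ ion has no crystal-field stabilisation preference between square planar and tetrahedral, so four ligands adopt the sterically favoured tetrahedral geometry.

tetrahedral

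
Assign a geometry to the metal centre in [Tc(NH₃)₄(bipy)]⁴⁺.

Ligand charges: ammonia is neutral; 2,2′-bipyridine is neutral. With an overall charge of +4 the technetium centre must be in the +4 oxidation state.
Tc sits in group 7, so the d-electron count is 7 − 4 = 3.
Counting donor atoms: 4×ammonia (monodentate) → 4 donors; 1×2,2′-bipyridine (bidentate) → 2 donors. Coordination number = 6.
Six donors around a single metal centre give an octahedral coordination sphere.

octahedral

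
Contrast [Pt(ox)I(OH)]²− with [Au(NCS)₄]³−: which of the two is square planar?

For [Pt(ox)I(OH)]²−: Summing ligand charges against the −2 overall charge gives an oxidation state of +2 for platinum. Pt sits in group 10, so the d-electron count is 10 − 2 = 8. A 5d d⁸ ion has a large crystal-field splitting; square planar leaves the high-energy d_{x²−y²} orbital empty and maximises CFSE. → square planar.
For [Au(NCS)₄]³−: Ligand charges: each isothiocyanate is −1. With an overall charge of −3 the gold centre must be in the +1 oxidation state. Au sits in group 11, so the d-electron count is 11 − 1 = 10. A d¹⁰ ion has no crystal-field stabilisation preference between square planar and tetrahedral, so four ligands adopt the sterically favoured tetrahedral geometry. → tetrahedral.

[Pt(ox)I(OH)]²−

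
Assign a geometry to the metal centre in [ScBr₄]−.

Summing ligand charges against the −1 overall charge gives an oxidation state of +3 for scandium.
Sc sits in group 3, so the d-electron count is 3 − 3 = 0.
With 4 monodentate ligands the coordination number is 4.
A d⁰ ion has no crystal-field stabilisation preference between square planar and tetrahedral, so four ligands adopt the sterically favoured tetrahedral geometry.

tetrahedral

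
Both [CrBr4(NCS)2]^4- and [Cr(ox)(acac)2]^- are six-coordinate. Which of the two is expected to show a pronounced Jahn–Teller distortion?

[CrBr4(NCS)2]^4-: Ligand charges: each bromide is −1; each isothiocyanate is −1. With an overall charge of −4 the chromium centre must be in the +2 oxidation state. Chromium is a group-6 element; Cr(II) is therefore d⁴. Bromide and isothiocyanate are weak-field ligands for a first-row metal, so the complex is high-spin. The t₂g³e_g¹ (high-spin) configuration has an unevenly filled e_g set; the Jahn–Teller theorem predicts a tetragonal distortion (typically axial elongation) to lift the degeneracy.
[Cr(ox)(acac)2]^-: Each oxalate is −2; each acetylacetonate is −1; balancing the −1 overall charge requires Cr(III). Cr sits in group 6, so the d-electron count is 6 − 3 = 3. The d³ configuration leaves the e_g set evenly filled (or empty) — no strong Jahn–Teller driving force.

[CrBr4(NCS)2]^4-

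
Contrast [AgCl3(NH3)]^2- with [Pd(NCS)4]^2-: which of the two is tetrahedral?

For [AgCl3(NH3)]^2-: Summing ligand charges against the −2 overall charge gives an oxidation state of +1 for silver. Ag sits in group 11, so the d-electron count is 11 − 1 = 10. A d¹⁰ ion has no crystal-field stabilisation preference between square planar and tetrahedral, so four ligands adopt the sterically favoured tetrahedral geometry. → tetrahedral.
For [Pd(NCS)4]^2-: Ligand charges: each isothiocyanate is −1. With an overall charge of −2 the palladium centre must be in the +2 oxidation state. Palladium is a group-10 element; Pd(II) is therefore d⁸. A 4d d⁸ ion has a large crystal-field splitting; square planar leaves the high-energy d_{x²−y²} orbital empty and maximises CFSE. → square planar.

[AgCl3(NH3)]^2-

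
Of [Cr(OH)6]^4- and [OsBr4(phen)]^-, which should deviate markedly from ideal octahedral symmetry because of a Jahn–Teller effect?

[Cr(OH)6]^4-: Summing ligand charges against the −4 overall charge gives an oxidation state of +2 for chromium. Chromium is a group-6 element; Cr(II) is therefore d⁴. Hydroxide is a weak-field ligand for a first-row metal, so the complex is high-spin. The t₂g³e_g¹ (high-spin) configuration has an unevenly filled e_g set; the Jahn–Teller theorem predicts a tetragonal distortion (typically axial elongation) to lift the degeneracy.
[OsBr4(phen)]^-: Ligand charges: each bromide is −1; 1,10-phenanthroline is neutral. With an overall charge of −1 the osmium centre must be in the +3 oxidation state. Os sits in group 8, so the d-electron count is 8 − 3 = 5. A 5d ion has a large Δₒ and is invariably low-spin. The d⁵ configuration leaves the e_g set evenly filled (or empty) — no strong Jahn–Teller driving force.

[Cr(OH)6]^4-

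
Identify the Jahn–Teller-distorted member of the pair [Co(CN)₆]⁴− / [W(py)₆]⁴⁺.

[Co(CN)₆]⁴−

[Co(CN)₆]⁴−: Each cyanide is −1; balancing the −4 overall charge requires Co(II). Cobalt is a group-9 element; Co(II) is therefore d⁷. Cyanide is a strong-field ligand (high in the spectrochemical series) for a first-row metal, so the complex is low-spin. The t₂g⁶e_g¹ (low-spin) configuration has an unevenly filled e_g set; the Jahn–Teller theorem predicts a tetragonal distortion (typically axial elongation) to lift the degeneracy.
[W(py)₆]⁴⁺: Pyridine is neutral; balancing the +4 overall charge requires W(IV). Tungsten is a group-6 element; W(IV) is therefore d². The d² configuration leaves the e_g set evenly filled (or empty) — no strong Jahn–Teller driving force.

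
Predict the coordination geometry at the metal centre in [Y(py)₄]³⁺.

Ligand charges: pyridine is neutral. With an overall charge of +3 the yttrium centre must be in the +3 oxidation state.
Y sits in group 3, so the d-electron count is 3 − 3 = 0.
With 4 monodentate ligands the coordination number is 4.
A d⁰ ion has no crystal-field stabilisation preference between square planar and tetrahedral, so four ligands adopt the sterically favoured tetrahedral geometry.

tetrahedral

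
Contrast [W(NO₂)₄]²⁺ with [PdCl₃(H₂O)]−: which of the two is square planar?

[PdCl₃(H₂O)]−

For [W(NO₂)₄]²⁺: Ligand charges: each nitro (N-bound nitrite) is −1. With an overall charge of +2 the tungsten centre must be in the +6 oxidation state. Tungsten is a group-6 element; W(VI) is therefore d⁰. A d⁰ ion has no crystal-field stabilisation preference between square planar and tetrahedral, so four ligands adopt the sterically favoured tetrahedral geometry. → tetrahedral.
For [PdCl₃(H₂O)]−: Each chloride is −1; water is neutral; balancing the −1 overall charge requires Pd(II). Group 10 minus oxidation state 2 gives a d⁸ configuration. A 4d d⁸ ion has a large crystal-field splitting; square planar leaves the high-energy d_{x²−y²} orbital empty and maximises CFSE. → square planar.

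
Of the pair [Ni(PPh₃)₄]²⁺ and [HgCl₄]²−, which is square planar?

For [Ni(PPh₃)₄]²⁺: Triphenylphosphine is neutral; balancing the +2 overall charge requires Ni(II). Nickel is a group-10 element; Ni(II) is therefore d⁸. Triphenylphosphine is a strong-field ligand (high in the spectrochemical series). A 3d d⁸ ion with strong-field ligands gains enough CFSE to favour square planar over tetrahedral. → square planar.
For [HgCl₄]²−: Ligand charges: each chloride is −1. With an overall charge of −2 the mercury centre must be in the +2 oxidation state. Hg sits in group 12, so the d-electron count is 12 − 2 = 10. A d¹⁰ ion has no crystal-field stabilisation preference between square planar and tetrahedral, so four ligands adopt the sterically favoured tetrahedral geometry. → tetrahedral.

[Ni(PPh₃)₄]²⁺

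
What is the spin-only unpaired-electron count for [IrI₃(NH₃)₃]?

0

Ligand charges: each iodide is −1; ammonia is neutral. With an overall charge of 0 the iridium centre must be in the +3 oxidation state.
Group 9 minus oxidation state 3 gives a d⁶ configuration.
The spin state decides the count: a 5d ion has a large Δₒ and is invariably low-spin.
An octahedral low-spin d⁶ ion is t₂g⁶e_g⁰, giving 0 unpaired electrons.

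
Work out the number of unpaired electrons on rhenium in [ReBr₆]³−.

2 unpaired electrons

Summing ligand charges against the −3 overall charge gives an oxidation state of +3 for rhenium.
Rhenium is a group-7 element; Re(III) is therefore d⁴.
The spin state decides the count: a 5d ion has a large Δₒ and is invariably low-spin.
An octahedral low-spin d⁴ ion is t₂g⁴e_g⁰, giving 2 unpaired electrons.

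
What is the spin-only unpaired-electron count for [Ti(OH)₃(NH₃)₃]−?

2 unpaired electrons

Each hydroxide is −1; ammonia is neutral; balancing the −1 overall charge requires Ti(II).
Titanium is a group-4 element; Ti(II) is therefore d².
In an octahedral field the d² configuration is t₂g²e_g⁰ (only one arrangement possible), giving 2 unpaired electrons.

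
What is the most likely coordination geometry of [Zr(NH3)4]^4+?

tetrahedral

Ligand charges: ammonia is neutral. With an overall charge of +4 the zirconium centre must be in the +4 oxidation state.
Group 4 minus oxidation state 4 gives a d⁰ configuration.
With 4 monodentate ligands the coordination number is 4.
A d⁰ ion has no crystal-field stabilisation preference between square planar and tetrahedral, so four ligands adopt the sterically favoured tetrahedral geometry.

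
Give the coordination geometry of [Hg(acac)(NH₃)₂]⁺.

Ligand charges: each acetylacetonate is −1; ammonia is neutral. With an overall charge of +1 the mercury centre must be in the +2 oxidation state.
Mercury is a group-12 element; Hg(II) is therefore d¹⁰.
Counting donor atoms: 1×acetylacetonate (bidentate) → 2 donors; 2×ammonia (monodentate) → 2 donors. Coordination number = 4.
A d¹⁰ ion has no crystal-field stabilisation preference between square planar and tetrahedral, so four ligands adopt the sterically favoured tetrahedral geometry.

tetrahedral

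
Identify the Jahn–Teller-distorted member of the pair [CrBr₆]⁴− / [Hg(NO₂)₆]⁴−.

[CrBr₆]⁴−: Each bromide is −1; balancing the −4 overall charge requires Cr(II). Cr sits in group 6, so the d-electron count is 6 − 2 = 4. Bromide is a weak-field ligand for a first-row metal, so the complex is high-spin. The t₂g³e_g¹ (high-spin) configuration has an unevenly filled e_g set; the Jahn–Teller theorem predicts a tetragonal distortion (typically axial elongation) to lift the degeneracy.
[Hg(NO₂)₆]⁴−: Ligand charges: each nitro (N-bound nitrite) is −1. With an overall charge of −4 the mercury centre must be in the +2 oxidation state. Group 12 minus oxidation state 2 gives a d¹⁰ configuration. The d¹⁰ configuration leaves the e_g set evenly filled (or empty) — no strong Jahn–Teller driving force.

[CrBr₆]⁴−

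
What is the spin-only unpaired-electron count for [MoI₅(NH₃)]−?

2

Ligand charges: each iodide is −1; ammonia is neutral. With an overall charge of −1 the molybdenum centre must be in the +4 oxidation state.
Molybdenum is a group-6 element; Mo(IV) is therefore d².
In an octahedral field the d² configuration is t₂g²e_g⁰ (only one arrangement possible), giving 2 unpaired electrons.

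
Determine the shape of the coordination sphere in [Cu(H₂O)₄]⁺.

tetrahedral

Summing ligand charges against the +1 overall charge gives an oxidation state of +1 for copper.
Copper is a group-11 element; Cu(I) is therefore d¹⁰.
Coordination number: 4.
A d¹⁰ ion has no crystal-field stabilisation preference between square planar and tetrahedral, so four ligands adopt the sterically favoured tetrahedral geometry.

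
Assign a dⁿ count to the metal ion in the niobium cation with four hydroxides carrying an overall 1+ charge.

Each hydroxide is −1; balancing the +1 overall charge requires Nb(V).
Niobium is a group-5 element; Nb(V) is therefore d⁰.

d0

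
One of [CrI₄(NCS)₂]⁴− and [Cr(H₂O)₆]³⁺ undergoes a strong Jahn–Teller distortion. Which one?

[CrI₄(NCS)₂]⁴−: Summing ligand charges against the −4 overall charge gives an oxidation state of +2 for chromium. Cr sits in group 6, so the d-electron count is 6 − 2 = 4. Iodide and isothiocyanate are weak-field ligands for a first-row metal, so the complex is high-spin. The t₂g³e_g¹ (high-spin) configuration has an unevenly filled e_g set; the Jahn–Teller theorem predicts a tetragonal distortion (typically axial elongation) to lift the degeneracy.
[Cr(H₂O)₆]³⁺: Water is neutral; balancing the +3 overall charge requires Cr(III). Chromium is a group-6 element; Cr(III) is therefore d³. The d³ configuration leaves the e_g set evenly filled (or empty) — no strong Jahn–Teller driving force.

[CrI₄(NCS)₂]⁴−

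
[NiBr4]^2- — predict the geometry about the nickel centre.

tetrahedral

Ligand charges: each bromide is −1. With an overall charge of −2 the nickel centre must be in the +2 oxidation state.
Ni sits in group 10, so the d-electron count is 10 − 2 = 8.
Coordination number: 4.
Bromide is a weak-field ligand.
With weak-field ligands the CFSE gain from square planar is small, so a 3d d⁸ ion takes the sterically preferred tetrahedral geometry.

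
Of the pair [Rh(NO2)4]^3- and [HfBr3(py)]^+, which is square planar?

For [Rh(NO2)4]^3-: Ligand charges: each nitro (N-bound nitrite) is −1. With an overall charge of −3 the rhodium centre must be in the +1 oxidation state. Rh sits in group 9, so the d-electron count is 9 − 1 = 8. A 4d d⁸ ion has a large crystal-field splitting; square planar leaves the high-energy d_{x²−y²} orbital empty and maximises CFSE. → square planar.
For [HfBr3(py)]^+: Each bromide is −1; pyridine is neutral; balancing the +1 overall charge requires Hf(IV). Hf sits in group 4, so the d-electron count is 4 − 4 = 0. A d⁰ ion has no crystal-field stabilisation preference between square planar and tetrahedral, so four ligands adopt the sterically favoured tetrahedral geometry. → tetrahedral.

[Rh(NO2)4]^3-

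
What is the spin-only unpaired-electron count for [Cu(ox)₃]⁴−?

Ligand charges: each oxalate is −2. With an overall charge of −4 the copper centre must be in the +2 oxidation state.
Copper is a group-11 element; Cu(II) is therefore d⁹.
Counting donor atoms: 3×oxalate (bidentate) → 6 donors. Coordination number = 6.
In an octahedral field the d⁹ configuration is t₂g⁶e_g³ (only one arrangement possible), giving 1 unpaired electron.

1 unpaired electron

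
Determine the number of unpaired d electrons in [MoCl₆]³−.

3

Summing ligand charges against the −3 overall charge gives an oxidation state of +3 for molybdenum.
Group 6 minus oxidation state 3 gives a d³ configuration.
In an octahedral field the d³ configuration is t₂g³e_g⁰ (only one arrangement possible), giving 3 unpaired electrons.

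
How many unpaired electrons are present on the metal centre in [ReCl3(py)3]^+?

3

Summing ligand charges against the +1 overall charge gives an oxidation state of +4 for rhenium.
Group 7 minus oxidation state 4 gives a d³ configuration.
In an octahedral field the d³ configuration is t₂g³e_g⁰ (only one arrangement possible), giving 3 unpaired electrons.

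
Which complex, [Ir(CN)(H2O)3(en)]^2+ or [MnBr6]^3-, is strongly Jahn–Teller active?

[MnBr6]^3-

[Ir(CN)(H2O)3(en)]^2+: Ligand charges: each cyanide is −1; water is neutral; ethylenediamine is neutral. With an overall charge of +2 the iridium centre must be in the +3 oxidation state. Group 9 minus oxidation state 3 gives a d⁶ configuration. A 5d ion has a large Δₒ and is invariably low-spin. The d⁶ configuration leaves the e_g set evenly filled (or empty) — no strong Jahn–Teller driving force.
[MnBr6]^3-: Ligand charges: each bromide is −1. With an overall charge of −3 the manganese centre must be in the +3 oxidation state. Group 7 minus oxidation state 3 gives a d⁴ configuration. Bromide is a weak-field ligand for a first-row metal, so the complex is high-spin. The t₂g³e_g¹ (high-spin) configuration has an unevenly filled e_g set; the Jahn–Teller theorem predicts a tetragonal distortion (typically axial elongation) to lift the degeneracy.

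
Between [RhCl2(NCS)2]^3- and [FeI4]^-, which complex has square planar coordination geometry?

[RhCl2(NCS)2]^3-

For [RhCl2(NCS)2]^3-: Summing ligand charges against the −3 overall charge gives an oxidation state of +1 for rhodium. Rhodium is a group-9 element; Rh(I) is therefore d⁸. A 4d d⁸ ion has a large crystal-field splitting; square planar leaves the high-energy d_{x²−y²} orbital empty and maximises CFSE. → square planar.
For [FeI4]^-: Ligand charges: each iodide is −1. With an overall charge of −1 the iron centre must be in the +3 oxidation state. Group 8 minus oxidation state 3 gives a d⁵ configuration. A high-spin d⁵ ion has zero CFSE in either geometry, so four ligands adopt the sterically favoured tetrahedral geometry. → tetrahedral.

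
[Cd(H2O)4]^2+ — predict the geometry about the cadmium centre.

tetrahedral

Ligand charges: water is neutral. With an overall charge of +2 the cadmium centre must be in the +2 oxidation state.
Group 12 minus oxidation state 2 gives a d¹⁰ configuration.
With 4 monodentate ligands the coordination number is 4.
A d¹⁰ ion has no crystal-field stabilisation preference between square planar and tetrahedral, so four ligands adopt the sterically favoured tetrahedral geometry.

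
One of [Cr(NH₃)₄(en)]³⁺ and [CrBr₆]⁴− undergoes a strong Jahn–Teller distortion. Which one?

[Cr(NH₃)₄(en)]³⁺: Ligand charges: ammonia is neutral; ethylenediamine is neutral. With an overall charge of +3 the chromium centre must be in the +3 oxidation state. Chromium is a group-6 element; Cr(III) is therefore d³. The d³ configuration leaves the e_g set evenly filled (or empty) — no strong Jahn–Teller driving force.
[CrBr₆]⁴−: Ligand charges: each bromide is −1. With an overall charge of −4 the chromium centre must be in the +2 oxidation state. Chromium is a group-6 element; Cr(II) is therefore d⁴. Bromide is a weak-field ligand for a first-row metal, so the complex is high-spin. The t₂g³e_g¹ (high-spin) configuration has an unevenly filled e_g set; the Jahn–Teller theorem predicts a tetragonal distortion (typically axial elongation) to lift the degeneracy.

[CrBr₆]⁴−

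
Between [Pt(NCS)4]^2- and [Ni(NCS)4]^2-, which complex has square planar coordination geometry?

For [Pt(NCS)4]^2-: Summing ligand charges against the −2 overall charge gives an oxidation state of +2 for platinum. Group 10 minus oxidation state 2 gives a d⁸ configuration. A 5d d⁸ ion has a large crystal-field splitting; square planar leaves the high-energy d_{x²−y²} orbital empty and maximises CFSE. → square planar.
For [Ni(NCS)4]^2-: Ligand charges: each isothiocyanate is −1. With an overall charge of −2 the nickel centre must be in the +2 oxidation state. Ni sits in group 10, so the d-electron count is 10 − 2 = 8. Isothiocyanate is a weak-field ligand. With weak-field ligands the CFSE gain from square planar is small, so a 3d d⁸ ion takes the sterically preferred tetrahedral geometry. → tetrahedral.

[Pt(NCS)4]^2-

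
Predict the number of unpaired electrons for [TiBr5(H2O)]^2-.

Ligand charges: each bromide is −1; water is neutral. With an overall charge of −2 the titanium centre must be in the +3 oxidation state.
Titanium is a group-4 element; Ti(III) is therefore d¹.
In an octahedral field the d¹ configuration is t₂g¹e_g⁰ (only one arrangement possible), giving 1 unpaired electron.

1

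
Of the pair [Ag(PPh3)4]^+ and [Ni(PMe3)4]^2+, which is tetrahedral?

For [Ag(PPh3)4]^+: Ligand charges: triphenylphosphine is neutral. With an overall charge of +1 the silver centre must be in the +1 oxidation state. Silver is a group-11 element; Ag(I) is therefore d¹⁰. A d¹⁰ ion has no crystal-field stabilisation preference between square planar and tetrahedral, so four ligands adopt the sterically favoured tetrahedral geometry. → tetrahedral.
For [Ni(PMe3)4]^2+: Summing ligand charges against the +2 overall charge gives an oxidation state of +2 for nickel. Ni sits in group 10, so the d-electron count is 10 − 2 = 8. Trimethylphosphine is a strong-field ligand (high in the spectrochemical series). A 3d d⁸ ion with strong-field ligands gains enough CFSE to favour square planar over tetrahedral. → square planar.

[Ag(PPh3)4]^+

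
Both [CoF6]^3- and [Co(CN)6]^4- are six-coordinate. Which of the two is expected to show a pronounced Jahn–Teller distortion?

[Co(CN)6]^4-

[CoF6]^3-: Summing ligand charges against the −3 overall charge gives an oxidation state of +3 for cobalt. Group 9 minus oxidation state 3 gives a d⁶ configuration. Fluoride is the one ligand weak enough to leave Co(III) high-spin — [CoF₆]³⁻ is the classic exception. The d⁶ configuration leaves the e_g set evenly filled (or empty) — no strong Jahn–Teller driving force.
[Co(CN)6]^4-: Each cyanide is −1; balancing the −4 overall charge requires Co(II). Co sits in group 9, so the d-electron count is 9 − 2 = 7. Cyanide is a strong-field ligand (high in the spectrochemical series) for a first-row metal, so the complex is low-spin. The t₂g⁶e_g¹ (low-spin) configuration has an unevenly filled e_g set; the Jahn–Teller theorem predicts a tetragonal distortion (typically axial elongation) to lift the degeneracy.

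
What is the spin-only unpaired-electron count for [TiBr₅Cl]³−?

1

Each bromide is −1; each chloride is −1; balancing the −3 overall charge requires Ti(III).
Ti sits in group 4, so the d-electron count is 4 − 3 = 1.
In an octahedral field the d¹ configuration is t₂g¹e_g⁰ (only one arrangement possible), giving 1 unpaired electron.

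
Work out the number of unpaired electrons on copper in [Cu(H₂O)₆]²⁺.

1

Summing ligand charges against the +2 overall charge gives an oxidation state of +2 for copper.
Group 11 minus oxidation state 2 gives a d⁹ configuration.
In an octahedral field the d⁹ configuration is t₂g⁶e_g³ (only one arrangement possible), giving 1 unpaired electron.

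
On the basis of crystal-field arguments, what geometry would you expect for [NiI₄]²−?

tetrahedral

Summing ligand charges against the −2 overall charge gives an oxidation state of +2 for nickel.
Group 10 minus oxidation state 2 gives a d⁸ configuration.
Coordination number: 4.
Iodide is a weak-field ligand.
With weak-field ligands the CFSE gain from square planar is small, so a 3d d⁸ ion takes the sterically preferred tetrahedral geometry.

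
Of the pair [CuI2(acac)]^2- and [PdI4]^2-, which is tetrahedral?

For [CuI2(acac)]^2-: Ligand charges: each iodide is −1; each acetylacetonate is −1. With an overall charge of −2 the copper centre must be in the +1 oxidation state. Cu sits in group 11, so the d-electron count is 11 − 1 = 10. A d¹⁰ ion has no crystal-field stabilisation preference between square planar and tetrahedral, so four ligands adopt the sterically favoured tetrahedral geometry. → tetrahedral.
For [PdI4]^2-: Ligand charges: each iodide is −1. With an overall charge of −2 the palladium centre must be in the +2 oxidation state. Palladium is a group-10 element; Pd(II) is therefore d⁸. A 4d d⁸ ion has a large crystal-field splitting; square planar leaves the high-energy d_{x²−y²} orbital empty and maximises CFSE. → square planar.

[CuI2(acac)]^2-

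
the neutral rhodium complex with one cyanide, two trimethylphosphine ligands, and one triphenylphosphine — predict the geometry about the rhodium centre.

square planar

Each cyanide is −1; trimethylphosphine is neutral; triphenylphosphine is neutral; balancing the 0 overall charge requires Rh(I).
Rhodium is a group-9 element; Rh(I) is therefore d⁸.
With 4 monodentate ligands the coordination number is 4.
A 4d d⁸ ion has a large crystal-field splitting; square planar leaves the high-energy d_{x²−y²} orbital empty and maximises CFSE.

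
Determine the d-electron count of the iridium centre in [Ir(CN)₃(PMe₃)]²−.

Ligand charges: each cyanide is −1; trimethylphosphine is neutral. With an overall charge of −2 the iridium centre must be in the +1 oxidation state.
Group 9 minus oxidation state 1 gives a d⁸ configuration.

d8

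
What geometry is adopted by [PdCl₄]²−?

Each chloride is −1; balancing the −2 overall charge requires Pd(II).
Group 10 minus oxidation state 2 gives a d⁸ configuration.
With 4 monodentate ligands the coordination number is 4.
A 4d d⁸ ion has a large crystal-field splitting; square planar leaves the high-energy d_{x²−y²} orbital empty and maximises CFSE.

square planar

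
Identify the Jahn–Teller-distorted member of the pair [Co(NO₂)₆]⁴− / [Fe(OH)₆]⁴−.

[Co(NO₂)₆]⁴−

[Co(NO₂)₆]⁴−: Summing ligand charges against the −4 overall charge gives an oxidation state of +2 for cobalt. Co sits in group 9, so the d-electron count is 9 − 2 = 7. Nitro (N-bound nitrite) is a strong-field ligand (high in the spectrochemical series) for a first-row metal, so the complex is low-spin. The t₂g⁶e_g¹ (low-spin) configuration has an unevenly filled e_g set; the Jahn–Teller theorem predicts a tetragonal distortion (typically axial elongation) to lift the degeneracy.
[Fe(OH)₆]⁴−: Ligand charges: each hydroxide is −1. With an overall charge of −4 the iron centre must be in the +2 oxidation state. Iron is a group-8 element; Fe(II) is therefore d⁶. Hydroxide is a weak-field ligand for a first-row metal, so the complex is high-spin. The d⁶ configuration leaves the e_g set evenly filled (or empty) — no strong Jahn–Teller driving force.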